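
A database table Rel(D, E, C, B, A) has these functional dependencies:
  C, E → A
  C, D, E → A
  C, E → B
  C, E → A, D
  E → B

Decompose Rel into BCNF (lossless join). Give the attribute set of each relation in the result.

Candidate key of the original relation: {C, E}.
In {A, B, C, D, E}, {E} is not a superkey ({E}⁺ restricted to this set is {B, E}), so split on E → B into {B, E} and {A, C, D, E}.
{B, E}: every determinant is a superkey — BCNF.
{A, C, D, E}: every determinant is a superkey — BCNF.

{A, C, D, E}; {B, E}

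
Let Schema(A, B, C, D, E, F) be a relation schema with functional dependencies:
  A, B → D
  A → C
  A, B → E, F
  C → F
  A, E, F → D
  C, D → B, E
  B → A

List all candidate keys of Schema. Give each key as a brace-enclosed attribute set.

{A, D}, {A, E}, {B}, {C, D}

Closure of {B} is {A, B, C, D, E, F}, the whole schema; {B} is a candidate key.
Closure of {A, D} is {A, B, C, D, E, F}, the whole schema; {A, D} is a candidate key.
Closure of {A, E} is {A, B, C, D, E, F}, the whole schema; {A, E} is a candidate key.
Closure of {C, D} is {A, B, C, D, E, F}, the whole schema; {C, D} is a candidate key.
No proper subset of any of these is a key, and no other minimal superkey exists.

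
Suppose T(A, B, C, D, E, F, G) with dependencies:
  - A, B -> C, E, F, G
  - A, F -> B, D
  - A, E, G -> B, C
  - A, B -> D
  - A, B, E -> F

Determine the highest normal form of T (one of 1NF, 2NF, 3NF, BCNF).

BCNF

Candidate keys: {A, B}, {A, E, G}, {A, F}. Prime attributes: {A, B, E, F, G}.
The left-hand side of every FD is a superkey, so BCNF is satisfied.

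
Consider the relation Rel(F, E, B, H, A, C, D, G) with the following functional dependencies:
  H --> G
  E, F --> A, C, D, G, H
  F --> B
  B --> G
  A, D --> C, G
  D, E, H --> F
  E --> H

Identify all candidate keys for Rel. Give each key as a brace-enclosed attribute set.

{E} never appears on the right of any FD, so every key must include it.
{D, E} is a candidate key since {D, E}⁺ = {A, B, C, D, E, F, G, H} covers every attribute.
{E, F} is a candidate key since {E, F}⁺ = {A, B, C, D, E, F, G, H} covers every attribute.
No proper subset of any of these is a key, and no other minimal superkey exists.

{D, E}, {E, F}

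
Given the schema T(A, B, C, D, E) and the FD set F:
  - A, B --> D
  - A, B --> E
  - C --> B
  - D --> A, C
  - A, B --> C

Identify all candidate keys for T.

{D} is a candidate key since {D}⁺ = {A, B, C, D, E} covers every attribute.
{A, B} is a candidate key since {A, B}⁺ = {A, B, C, D, E} covers every attribute.
{A, C} is a candidate key since {A, C}⁺ = {A, B, C, D, E} covers every attribute.
Any other superkey properly contains one of these, so there are no further candidate keys.

{A, B}, {A, C}, {D}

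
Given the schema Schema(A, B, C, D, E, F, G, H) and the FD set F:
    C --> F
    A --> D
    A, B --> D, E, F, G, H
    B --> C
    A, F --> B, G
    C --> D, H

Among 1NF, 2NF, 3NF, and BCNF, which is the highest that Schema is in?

1NF

Candidate keys: {A, B}, {A, C}, {A, F}. Prime attributes: {A, B, C, F}.
For C --> F we have {C}⁺ = {C, D, F, H}; {C} is not a superkey, so BCNF fails.
A --> D has non-prime {D} on the right and a non-superkey on the left, so 3NF fails.
The proper key subset {A} of {A, B} determines non-prime {D}, so the relation is not even in 2NF.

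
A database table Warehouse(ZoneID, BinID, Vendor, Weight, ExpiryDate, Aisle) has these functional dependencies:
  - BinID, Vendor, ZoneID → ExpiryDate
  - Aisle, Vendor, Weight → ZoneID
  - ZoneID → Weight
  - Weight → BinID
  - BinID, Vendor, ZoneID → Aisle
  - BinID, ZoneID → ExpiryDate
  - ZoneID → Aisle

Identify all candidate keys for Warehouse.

Attributes never on any right-hand side: {Vendor} — every candidate key must contain it.
Closure of {Vendor, ZoneID} is {Aisle, BinID, ExpiryDate, Vendor, Weight, ZoneID}, the whole schema; {Vendor, ZoneID} is a candidate key.
Closure of {Aisle, Vendor, Weight} is {Aisle, BinID, ExpiryDate, Vendor, Weight, ZoneID}, the whole schema; {Aisle, Vendor, Weight} is a candidate key.
Any other superkey properly contains one of these, so there are no further candidate keys.

{Aisle, Vendor, Weight}, {Vendor, ZoneID}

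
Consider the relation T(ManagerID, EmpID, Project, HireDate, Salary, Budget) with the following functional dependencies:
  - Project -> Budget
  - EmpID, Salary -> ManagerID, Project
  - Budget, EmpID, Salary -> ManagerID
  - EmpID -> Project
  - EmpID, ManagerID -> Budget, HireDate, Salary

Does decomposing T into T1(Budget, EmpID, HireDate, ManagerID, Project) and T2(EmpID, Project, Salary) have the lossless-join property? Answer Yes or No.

No

T1 ∩ T2 = {EmpID, Project}; its closure under F is {Budget, EmpID, Project}.
T1 ⊄ {Budget, EmpID, Project} and T2 ⊄ {Budget, EmpID, Project}, so the split is lossy.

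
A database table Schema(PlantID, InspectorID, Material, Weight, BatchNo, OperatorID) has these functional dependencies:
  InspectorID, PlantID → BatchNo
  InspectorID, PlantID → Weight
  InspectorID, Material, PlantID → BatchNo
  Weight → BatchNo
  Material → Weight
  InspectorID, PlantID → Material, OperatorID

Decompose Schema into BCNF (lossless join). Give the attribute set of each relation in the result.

{BatchNo, Weight}; {InspectorID, Material, OperatorID, PlantID}; {Material, Weight}

Candidate key of the original relation: {InspectorID, PlantID}.
Within {BatchNo, InspectorID, Material, OperatorID, PlantID, Weight}: {Weight}⁺ ∩ {BatchNo, InspectorID, Material, OperatorID, PlantID, Weight} = {BatchNo, Weight}, not the whole set, so Weight → BatchNo violates BCNF; decompose into {BatchNo, Weight} and {InspectorID, Material, OperatorID, PlantID, Weight}.
{BatchNo, Weight} has no BCNF violation.
Within {InspectorID, Material, OperatorID, PlantID, Weight}: {Material}⁺ ∩ {InspectorID, Material, OperatorID, PlantID, Weight} = {Material, Weight}, not the whole set, so Material → Weight violates BCNF; decompose into {Material, Weight} and {InspectorID, Material, OperatorID, PlantID}.
{Material, Weight} has no BCNF violation.
{InspectorID, Material, OperatorID, PlantID} has no BCNF violation.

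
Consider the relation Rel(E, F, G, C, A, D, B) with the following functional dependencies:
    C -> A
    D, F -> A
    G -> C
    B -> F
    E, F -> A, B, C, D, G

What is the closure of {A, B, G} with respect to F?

{A, B, C, F, G}

Start with {A, B, G}.
G -> C applies; add {C} → now {A, B, C, G}.
B -> F applies; add {F} → now {A, B, C, F, G}.
No further FD applies.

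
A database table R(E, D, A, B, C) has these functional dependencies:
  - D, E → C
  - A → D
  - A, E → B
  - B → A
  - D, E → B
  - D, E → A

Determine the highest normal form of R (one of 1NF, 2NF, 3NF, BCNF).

Candidate keys: {A, E}, {B, E}, {D, E}. Prime attributes: {A, B, D, E}.
For A → D we have {A}⁺ = {A, D}; {A} is not a superkey, so BCNF fails.
But every attribute on its right side ({D}) is prime, and the same holds for every other non-superkey FD, so 3NF still holds.

3NF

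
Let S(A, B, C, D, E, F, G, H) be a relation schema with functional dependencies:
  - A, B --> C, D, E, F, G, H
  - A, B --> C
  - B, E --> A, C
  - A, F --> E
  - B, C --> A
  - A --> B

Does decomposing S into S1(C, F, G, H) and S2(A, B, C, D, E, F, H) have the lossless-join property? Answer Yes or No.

S1 ∩ S2 = {C, F, H}; its closure under F is {C, F, H}.
The closure covers neither S1 nor S2 entirely; the join is not lossless.

No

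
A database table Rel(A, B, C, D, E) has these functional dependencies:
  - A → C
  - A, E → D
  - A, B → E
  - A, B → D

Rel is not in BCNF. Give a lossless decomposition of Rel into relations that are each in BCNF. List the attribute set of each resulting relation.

Candidate key of the original relation: {A, B}.
{A, B, C, D, E}: {A} determines {A, C} here but is not a superkey — split on A → C, giving {A, C} and {A, B, D, E}.
{A, C} has no BCNF violation.
{A, B, D, E}: {A, E} determines {A, D, E} here but is not a superkey — split on A, E → D, giving {A, D, E} and {A, B, E}.
{A, D, E} has no BCNF violation.
{A, B, E} has no BCNF violation.

{A, B, E}; {A, C}; {A, D, E}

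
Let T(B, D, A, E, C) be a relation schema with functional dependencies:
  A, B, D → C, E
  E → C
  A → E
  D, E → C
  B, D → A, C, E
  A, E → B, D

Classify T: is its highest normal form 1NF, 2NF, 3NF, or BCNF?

Candidate keys: {A}, {B, D}. Prime attributes: {A, B, D}.
E → C breaks BCNF: {E}⁺ = {C, E}, so {E} is not a superkey.
E → C has non-prime {C} on the right and a non-superkey on the left, so 3NF fails.
No non-prime attribute depends on a proper subset of any candidate key, so 2NF holds.

2NF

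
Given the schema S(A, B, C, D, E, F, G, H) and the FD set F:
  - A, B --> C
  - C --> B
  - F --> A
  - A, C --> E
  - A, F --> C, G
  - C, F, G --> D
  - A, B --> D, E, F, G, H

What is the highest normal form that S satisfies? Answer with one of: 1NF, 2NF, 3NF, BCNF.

3NF

Candidate keys: {A, B}, {A, C}, {F}. Prime attributes: {A, B, C, F}.
For C --> B we have {C}⁺ = {B, C}; {C} is not a superkey, so BCNF fails.
Since {B} ⊆ prime attributes and every other non-superkey FD also has a prime right side, the schema is in 3NF.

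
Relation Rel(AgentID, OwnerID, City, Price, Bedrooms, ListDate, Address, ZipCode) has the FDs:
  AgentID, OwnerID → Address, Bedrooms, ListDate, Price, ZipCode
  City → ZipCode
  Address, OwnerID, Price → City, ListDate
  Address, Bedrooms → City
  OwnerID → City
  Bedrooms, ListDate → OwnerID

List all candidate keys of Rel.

{AgentID} never appears on the right of any FD, so every key must include it.
{AgentID, OwnerID}⁺ = {Address, AgentID, Bedrooms, City, ListDate, OwnerID, Price, ZipCode} — all of the relation — so {AgentID, OwnerID} is a candidate key.
{AgentID, Bedrooms, ListDate}⁺ = {Address, AgentID, Bedrooms, City, ListDate, OwnerID, Price, ZipCode} — all of the relation — so {AgentID, Bedrooms, ListDate} is a candidate key.
Any other superkey properly contains one of these, so there are no further candidate keys.

{AgentID, Bedrooms, ListDate}, {AgentID, OwnerID}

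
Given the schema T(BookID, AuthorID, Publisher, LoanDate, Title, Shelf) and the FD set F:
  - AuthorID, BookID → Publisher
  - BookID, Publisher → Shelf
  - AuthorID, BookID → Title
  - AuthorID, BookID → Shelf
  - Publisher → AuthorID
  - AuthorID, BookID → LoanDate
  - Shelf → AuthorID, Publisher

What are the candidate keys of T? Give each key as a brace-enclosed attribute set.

{BookID} never appears on the right of any FD, so every key must include it.
{AuthorID, BookID}⁺ = {AuthorID, BookID, LoanDate, Publisher, Shelf, Title}, which is every attribute, so {AuthorID, BookID} is a candidate key.
{BookID, Publisher}⁺ = {AuthorID, BookID, LoanDate, Publisher, Shelf, Title}, which is every attribute, so {BookID, Publisher} is a candidate key.
{BookID, Shelf}⁺ = {AuthorID, BookID, LoanDate, Publisher, Shelf, Title}, which is every attribute, so {BookID, Shelf} is a candidate key.
These are minimal and exhaustive — every other superkey contains one of them.

{AuthorID, BookID}, {BookID, Publisher}, {BookID, Shelf}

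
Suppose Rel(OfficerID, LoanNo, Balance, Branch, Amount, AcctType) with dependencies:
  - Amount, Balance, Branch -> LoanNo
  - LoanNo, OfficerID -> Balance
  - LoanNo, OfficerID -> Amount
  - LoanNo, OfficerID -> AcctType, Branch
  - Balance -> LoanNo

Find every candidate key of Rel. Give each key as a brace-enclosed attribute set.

Attributes never on any right-hand side: {OfficerID} — every candidate key must contain it.
Closure of {Balance, OfficerID} is {AcctType, Amount, Balance, Branch, LoanNo, OfficerID}, the whole schema; {Balance, OfficerID} is a candidate key.
Closure of {LoanNo, OfficerID} is {AcctType, Amount, Balance, Branch, LoanNo, OfficerID}, the whole schema; {LoanNo, OfficerID} is a candidate key.
These are minimal and exhaustive — every other superkey contains one of them.

{Balance, OfficerID}, {LoanNo, OfficerID}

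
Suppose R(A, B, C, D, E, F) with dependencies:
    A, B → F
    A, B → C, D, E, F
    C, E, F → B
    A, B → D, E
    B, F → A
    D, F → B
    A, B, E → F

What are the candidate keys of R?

{A, B}, {B, F}, {C, E, F}, {D, F}

{A, B}⁺ = {A, B, C, D, E, F}, which is every attribute, so {A, B} is a candidate key.
{B, F}⁺ = {A, B, C, D, E, F}, which is every attribute, so {B, F} is a candidate key.
{D, F}⁺ = {A, B, C, D, E, F}, which is every attribute, so {D, F} is a candidate key.
{C, E, F}⁺ = {A, B, C, D, E, F}, which is every attribute, so {C, E, F} is a candidate key.
Any other superkey properly contains one of these, so there are no further candidate keys.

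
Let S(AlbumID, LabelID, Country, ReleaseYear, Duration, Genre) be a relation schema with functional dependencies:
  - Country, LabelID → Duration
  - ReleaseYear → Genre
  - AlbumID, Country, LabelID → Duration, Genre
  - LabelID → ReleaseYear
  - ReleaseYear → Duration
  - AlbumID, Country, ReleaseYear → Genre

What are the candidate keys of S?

No FD produces {AlbumID, Country, LabelID}, so they must be in every candidate key.
{AlbumID, Country, LabelID}⁺ = {AlbumID, Country, Duration, Genre, LabelID, ReleaseYear} — all of the relation — so {AlbumID, Country, LabelID} is a candidate key.
No smaller or unrelated set reaches every attribute, so there are no other keys.

{AlbumID, Country, LabelID}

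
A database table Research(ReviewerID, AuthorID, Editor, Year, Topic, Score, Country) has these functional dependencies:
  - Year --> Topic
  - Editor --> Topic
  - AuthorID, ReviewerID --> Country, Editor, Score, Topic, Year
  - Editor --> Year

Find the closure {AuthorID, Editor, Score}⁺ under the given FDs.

{AuthorID, Editor, Score, Topic, Year}

Start with {AuthorID, Editor, Score}.
Editor --> Topic applies; add {Topic} → now {AuthorID, Editor, Score, Topic}.
Editor --> Year applies; add {Year} → now {AuthorID, Editor, Score, Topic, Year}.
No further FD applies.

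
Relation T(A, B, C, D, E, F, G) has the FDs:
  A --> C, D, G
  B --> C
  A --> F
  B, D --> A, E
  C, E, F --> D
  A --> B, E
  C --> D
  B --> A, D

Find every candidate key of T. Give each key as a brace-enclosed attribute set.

{A}, {B}

{A}⁺ = {A, B, C, D, E, F, G} — all of the relation — so {A} is a candidate key.
{B}⁺ = {A, B, C, D, E, F, G} — all of the relation — so {B} is a candidate key.
No proper subset of any of these is a key, and no other minimal superkey exists.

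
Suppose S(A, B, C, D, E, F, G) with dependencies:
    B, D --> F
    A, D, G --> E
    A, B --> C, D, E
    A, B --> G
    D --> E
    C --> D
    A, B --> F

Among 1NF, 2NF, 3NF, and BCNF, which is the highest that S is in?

Candidate key: {A, B}. Prime attributes: {A, B}.
B, D --> F: {B, D}⁺ = {B, D, E, F}, which is not all of the attributes, so the left side is not a superkey — BCNF is violated.
Because {F} is non-prime and the left side of B, D --> F is not a superkey, the relation is not in 3NF.
Checking every proper subset of each key, none determines a non-prime attribute — 2NF is satisfied.

2NF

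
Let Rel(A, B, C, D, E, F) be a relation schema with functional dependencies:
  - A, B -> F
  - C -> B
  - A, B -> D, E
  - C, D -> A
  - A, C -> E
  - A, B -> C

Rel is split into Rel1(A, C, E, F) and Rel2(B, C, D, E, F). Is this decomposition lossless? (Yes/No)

No

The shared attributes are {C, E, F} and {C, E, F}⁺ = {B, C, E, F}.
Neither Rel1 nor Rel2 is contained in that closure, so the decomposition is lossy.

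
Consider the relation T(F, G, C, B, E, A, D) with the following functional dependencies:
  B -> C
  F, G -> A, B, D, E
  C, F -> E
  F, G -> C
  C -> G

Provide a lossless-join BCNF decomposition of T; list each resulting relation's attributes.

{A, B, D, E, F}; {B, C}; {C, G}

Candidate keys of the original relation: {B, F}, {C, F}, {F, G}.
Within {A, B, C, D, E, F, G}: {B}⁺ ∩ {A, B, C, D, E, F, G} = {B, C, G}, not the whole set, so B -> C, G violates BCNF; decompose into {B, C, G} and {A, B, D, E, F}.
Within {B, C, G}: {C}⁺ ∩ {B, C, G} = {C, G}, not the whole set, so C -> G violates BCNF; decompose into {C, G} and {B, C}.
{C, G}: every determinant is a superkey — BCNF.
{B, C}: every determinant is a superkey — BCNF.
{A, B, D, E, F}: every determinant is a superkey — BCNF.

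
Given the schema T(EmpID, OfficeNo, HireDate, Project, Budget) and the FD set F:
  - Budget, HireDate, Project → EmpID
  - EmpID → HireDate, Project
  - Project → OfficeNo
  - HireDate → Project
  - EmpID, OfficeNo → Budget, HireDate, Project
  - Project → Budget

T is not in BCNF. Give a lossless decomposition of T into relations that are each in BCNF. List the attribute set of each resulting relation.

{Budget, OfficeNo, Project}; {EmpID, HireDate, Project}

Candidate keys of the original relation: {EmpID}, {HireDate}.
Within {Budget, EmpID, HireDate, OfficeNo, Project}: {Project}⁺ ∩ {Budget, EmpID, HireDate, OfficeNo, Project} = {Budget, OfficeNo, Project}, not the whole set, so Project → Budget, OfficeNo violates BCNF; decompose into {Budget, OfficeNo, Project} and {EmpID, HireDate, Project}.
{Budget, OfficeNo, Project} is in BCNF.
{EmpID, HireDate, Project} is in BCNF.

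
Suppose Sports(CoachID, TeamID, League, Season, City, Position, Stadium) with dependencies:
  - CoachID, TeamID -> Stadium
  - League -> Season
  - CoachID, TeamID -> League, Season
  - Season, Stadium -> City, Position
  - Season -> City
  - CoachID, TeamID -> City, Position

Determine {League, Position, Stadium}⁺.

Start with {League, Position, Stadium}.
League -> Season applies; add {Season} → now {League, Position, Season, Stadium}.
Season, Stadium -> City, Position applies; add {City} → now {City, League, Position, Season, Stadium}.
No further FD applies.

{City, League, Position, Season, Stadium}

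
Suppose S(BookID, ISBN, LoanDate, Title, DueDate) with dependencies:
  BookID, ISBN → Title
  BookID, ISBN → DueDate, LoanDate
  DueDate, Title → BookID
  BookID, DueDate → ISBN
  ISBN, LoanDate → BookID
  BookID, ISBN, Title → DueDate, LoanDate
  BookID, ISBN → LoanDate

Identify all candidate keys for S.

Closure of {BookID, DueDate} is {BookID, DueDate, ISBN, LoanDate, Title}, the whole schema; {BookID, DueDate} is a candidate key.
Closure of {BookID, ISBN} is {BookID, DueDate, ISBN, LoanDate, Title}, the whole schema; {BookID, ISBN} is a candidate key.
Closure of {DueDate, Title} is {BookID, DueDate, ISBN, LoanDate, Title}, the whole schema; {DueDate, Title} is a candidate key.
Closure of {ISBN, LoanDate} is {BookID, DueDate, ISBN, LoanDate, Title}, the whole schema; {ISBN, LoanDate} is a candidate key.
Any other superkey properly contains one of these, so there are no further candidate keys.

{BookID, DueDate}, {BookID, ISBN}, {DueDate, Title}, {ISBN, LoanDate}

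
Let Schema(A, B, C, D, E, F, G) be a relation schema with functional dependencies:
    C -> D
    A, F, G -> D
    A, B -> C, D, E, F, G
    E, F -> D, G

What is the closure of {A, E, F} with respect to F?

Start with {A, E, F}.
E, F -> D, G applies; add {D, G} → now {A, D, E, F, G}.
No further FD applies.

{A, D, E, F, G}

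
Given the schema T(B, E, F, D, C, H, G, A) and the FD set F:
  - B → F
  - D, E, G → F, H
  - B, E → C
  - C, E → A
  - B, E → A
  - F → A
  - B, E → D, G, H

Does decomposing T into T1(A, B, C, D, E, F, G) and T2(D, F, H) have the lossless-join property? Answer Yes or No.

T1 ∩ T2 = {D, F}; its closure under F is {A, D, F}.
T1 ⊄ {A, D, F} and T2 ⊄ {A, D, F}, so the split is lossy.

No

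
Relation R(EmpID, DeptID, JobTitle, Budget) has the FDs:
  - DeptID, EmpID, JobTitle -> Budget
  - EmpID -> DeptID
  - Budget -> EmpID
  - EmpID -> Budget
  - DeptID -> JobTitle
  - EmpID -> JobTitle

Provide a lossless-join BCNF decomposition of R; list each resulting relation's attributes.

{Budget, DeptID, EmpID}; {DeptID, JobTitle}

Candidate keys of the original relation: {Budget}, {EmpID}.
In {Budget, DeptID, EmpID, JobTitle}, {DeptID} is not a superkey ({DeptID}⁺ restricted to this set is {DeptID, JobTitle}), so split on DeptID -> JobTitle into {DeptID, JobTitle} and {Budget, DeptID, EmpID}.
{DeptID, JobTitle}: every determinant is a superkey — BCNF.
{Budget, DeptID, EmpID}: every determinant is a superkey — BCNF.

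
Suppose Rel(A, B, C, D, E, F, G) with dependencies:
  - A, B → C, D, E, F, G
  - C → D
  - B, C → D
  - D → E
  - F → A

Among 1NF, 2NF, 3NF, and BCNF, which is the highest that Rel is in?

Candidate keys: {A, B}, {B, F}. Prime attributes: {A, B, F}.
C → D: {C}⁺ = {C, D, E}, which is not all of the attributes, so the left side is not a superkey — BCNF is violated.
Because {D} is non-prime and the left side of C → D is not a superkey, the relation is not in 3NF.
Checking every proper subset of each key, none determines a non-prime attribute — 2NF is satisfied.

2NF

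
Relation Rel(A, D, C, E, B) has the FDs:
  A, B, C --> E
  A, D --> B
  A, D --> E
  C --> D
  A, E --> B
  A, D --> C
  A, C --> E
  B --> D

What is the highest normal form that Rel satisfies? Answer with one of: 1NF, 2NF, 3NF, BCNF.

Candidate keys: {A, B}, {A, C}, {A, D}, {A, E}. Prime attributes: {A, B, C, D, E}.
For C --> D we have {C}⁺ = {C, D}; {C} is not a superkey, so BCNF fails.
Since {D} ⊆ prime attributes and every other non-superkey FD also has a prime right side, the schema is in 3NF.

3NF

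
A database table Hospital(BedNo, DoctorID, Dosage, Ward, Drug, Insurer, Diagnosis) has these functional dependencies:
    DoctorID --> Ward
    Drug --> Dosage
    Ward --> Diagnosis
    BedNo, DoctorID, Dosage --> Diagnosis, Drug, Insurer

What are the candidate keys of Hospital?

{BedNo, DoctorID, Dosage}, {BedNo, DoctorID, Drug}

No FD produces {BedNo, DoctorID}, so they must be in every candidate key.
{BedNo, DoctorID, Dosage}⁺ = {BedNo, Diagnosis, DoctorID, Dosage, Drug, Insurer, Ward} — all of the relation — so {BedNo, DoctorID, Dosage} is a candidate key.
{BedNo, DoctorID, Drug}⁺ = {BedNo, Diagnosis, DoctorID, Dosage, Drug, Insurer, Ward} — all of the relation — so {BedNo, DoctorID, Drug} is a candidate key.
These are minimal and exhaustive — every other superkey contains one of them.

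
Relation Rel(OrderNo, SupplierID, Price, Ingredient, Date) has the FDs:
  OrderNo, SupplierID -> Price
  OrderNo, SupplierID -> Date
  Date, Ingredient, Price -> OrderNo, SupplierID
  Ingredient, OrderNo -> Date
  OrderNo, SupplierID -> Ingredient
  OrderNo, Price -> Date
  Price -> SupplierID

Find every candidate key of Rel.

{OrderNo, Price}⁺ = {Date, Ingredient, OrderNo, Price, SupplierID} — all of the relation — so {OrderNo, Price} is a candidate key.
{OrderNo, SupplierID}⁺ = {Date, Ingredient, OrderNo, Price, SupplierID} — all of the relation — so {OrderNo, SupplierID} is a candidate key.
{Date, Ingredient, Price}⁺ = {Date, Ingredient, OrderNo, Price, SupplierID} — all of the relation — so {Date, Ingredient, Price} is a candidate key.
Any other superkey properly contains one of these, so there are no further candidate keys.

{Date, Ingredient, Price}, {OrderNo, Price}, {OrderNo, SupplierID}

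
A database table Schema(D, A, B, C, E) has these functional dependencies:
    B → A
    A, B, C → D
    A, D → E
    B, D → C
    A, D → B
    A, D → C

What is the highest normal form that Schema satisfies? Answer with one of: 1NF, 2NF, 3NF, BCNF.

Candidate keys: {A, D}, {B, C}, {B, D}. Prime attributes: {A, B, C, D}.
B → A: {B}⁺ = {A, B}, which is not all of the attributes, so the left side is not a superkey — BCNF is violated.
Since {A} ⊆ prime attributes and every other non-superkey FD also has a prime right side, the schema is in 3NF.

3NF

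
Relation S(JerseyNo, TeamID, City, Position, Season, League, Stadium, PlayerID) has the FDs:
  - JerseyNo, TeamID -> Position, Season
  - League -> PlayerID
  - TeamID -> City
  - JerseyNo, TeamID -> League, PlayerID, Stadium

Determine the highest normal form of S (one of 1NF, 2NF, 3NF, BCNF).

Candidate key: {JerseyNo, TeamID}. Prime attributes: {JerseyNo, TeamID}.
League -> PlayerID: {League}⁺ = {League, PlayerID}, which is not all of the attributes, so the left side is not a superkey — BCNF is violated.
League -> PlayerID has non-prime {PlayerID} on the right and a non-superkey on the left, so 3NF fails.
Since {TeamID} ⊂ {JerseyNo, TeamID} and {TeamID}⁺ ⊇ {City} with {City} non-prime, there is a partial dependency; 2NF fails.

1NF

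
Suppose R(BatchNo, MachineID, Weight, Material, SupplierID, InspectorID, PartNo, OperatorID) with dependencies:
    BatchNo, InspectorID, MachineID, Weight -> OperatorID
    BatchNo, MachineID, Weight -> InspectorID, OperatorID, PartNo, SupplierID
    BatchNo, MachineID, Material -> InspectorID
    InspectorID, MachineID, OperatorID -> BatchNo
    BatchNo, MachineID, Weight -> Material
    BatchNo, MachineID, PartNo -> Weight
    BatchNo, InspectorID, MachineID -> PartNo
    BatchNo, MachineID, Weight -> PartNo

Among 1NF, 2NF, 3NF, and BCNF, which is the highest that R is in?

BCNF

Candidate keys: {BatchNo, InspectorID, MachineID}, {BatchNo, MachineID, Material}, {BatchNo, MachineID, PartNo}, {BatchNo, MachineID, Weight}, {InspectorID, MachineID, OperatorID}. Prime attributes: {BatchNo, InspectorID, MachineID, Material, OperatorID, PartNo, Weight}.
Every FD has a superkey on the left, so the relation is in BCNF.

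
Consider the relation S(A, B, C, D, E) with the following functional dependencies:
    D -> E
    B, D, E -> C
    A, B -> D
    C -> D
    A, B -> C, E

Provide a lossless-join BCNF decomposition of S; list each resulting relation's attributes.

Candidate key of the original relation: {A, B}.
In {A, B, C, D, E}, {D} is not a superkey ({D}⁺ restricted to this set is {D, E}), so split on D -> E into {D, E} and {A, B, C, D}.
{D, E} has no BCNF violation.
In {A, B, C, D}, {C} is not a superkey ({C}⁺ restricted to this set is {C, D}), so split on C -> D into {C, D} and {A, B, C}.
{C, D} has no BCNF violation.
{A, B, C} has no BCNF violation.

{A, B, C}; {C, D}; {D, E}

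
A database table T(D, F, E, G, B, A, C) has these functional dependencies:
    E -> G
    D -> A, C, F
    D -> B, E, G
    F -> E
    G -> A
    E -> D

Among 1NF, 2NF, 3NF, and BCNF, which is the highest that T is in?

2NF

Candidate keys: {D}, {E}, {F}. Prime attributes: {D, E, F}.
G -> A breaks BCNF: {G}⁺ = {A, G}, so {G} is not a superkey.
Because {A} is non-prime and the left side of G -> A is not a superkey, the relation is not in 3NF.
All keys have size 1, which rules out partial dependencies — 2NF is satisfied.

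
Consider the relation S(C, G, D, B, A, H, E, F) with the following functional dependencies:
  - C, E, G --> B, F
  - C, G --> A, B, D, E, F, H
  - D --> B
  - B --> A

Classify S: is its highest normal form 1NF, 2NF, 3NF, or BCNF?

Candidate key: {C, G}. Prime attributes: {C, G}.
D --> B breaks BCNF: {D}⁺ = {A, B, D}, so {D} is not a superkey.
D --> B has non-prime {B} on the right and a non-superkey on the left, so 3NF fails.
No non-prime attribute depends on a proper subset of any candidate key, so 2NF holds.

2NF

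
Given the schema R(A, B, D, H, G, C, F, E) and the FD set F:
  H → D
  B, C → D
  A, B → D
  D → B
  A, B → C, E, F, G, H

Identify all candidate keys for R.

{A, B}, {A, D}, {A, H}

Attributes never on any right-hand side: {A} — every candidate key must contain it.
{A, B}⁺ = {A, B, C, D, E, F, G, H} — all of the relation — so {A, B} is a candidate key.
{A, D}⁺ = {A, B, C, D, E, F, G, H} — all of the relation — so {A, D} is a candidate key.
{A, H}⁺ = {A, B, C, D, E, F, G, H} — all of the relation — so {A, H} is a candidate key.
No proper subset of any of these is a key, and no other minimal superkey exists.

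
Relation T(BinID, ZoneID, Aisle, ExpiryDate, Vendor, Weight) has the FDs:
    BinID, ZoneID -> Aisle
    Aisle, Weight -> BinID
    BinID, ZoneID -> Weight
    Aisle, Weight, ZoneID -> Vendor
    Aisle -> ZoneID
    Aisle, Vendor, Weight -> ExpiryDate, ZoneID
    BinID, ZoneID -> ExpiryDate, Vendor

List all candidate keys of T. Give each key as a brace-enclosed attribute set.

Closure of {Aisle, BinID} is {Aisle, BinID, ExpiryDate, Vendor, Weight, ZoneID}, the whole schema; {Aisle, BinID} is a candidate key.
Closure of {Aisle, Weight} is {Aisle, BinID, ExpiryDate, Vendor, Weight, ZoneID}, the whole schema; {Aisle, Weight} is a candidate key.
Closure of {BinID, ZoneID} is {Aisle, BinID, ExpiryDate, Vendor, Weight, ZoneID}, the whole schema; {BinID, ZoneID} is a candidate key.
Any other superkey properly contains one of these, so there are no further candidate keys.

{Aisle, BinID}, {Aisle, Weight}, {BinID, ZoneID}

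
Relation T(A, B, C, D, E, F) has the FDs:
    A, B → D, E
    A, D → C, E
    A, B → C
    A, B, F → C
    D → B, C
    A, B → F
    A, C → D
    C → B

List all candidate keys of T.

{A, B}, {A, C}, {A, D}

Attributes never on any right-hand side: {A} — every candidate key must contain it.
{A, B} is a candidate key since {A, B}⁺ = {A, B, C, D, E, F} covers every attribute.
{A, C} is a candidate key since {A, C}⁺ = {A, B, C, D, E, F} covers every attribute.
{A, D} is a candidate key since {A, D}⁺ = {A, B, C, D, E, F} covers every attribute.
Any other superkey properly contains one of these, so there are no further candidate keys.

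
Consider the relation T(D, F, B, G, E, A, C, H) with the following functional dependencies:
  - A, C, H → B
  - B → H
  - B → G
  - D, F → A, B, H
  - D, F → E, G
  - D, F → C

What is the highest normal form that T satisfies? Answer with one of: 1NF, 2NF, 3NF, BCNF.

2NF

Candidate key: {D, F}. Prime attributes: {D, F}.
A, C, H → B: {A, C, H}⁺ = {A, B, C, G, H}, which is not all of the attributes, so the left side is not a superkey — BCNF is violated.
A, C, H → B has non-prime {B} on the right and a non-superkey on the left, so 3NF fails.
Checking every proper subset of each key, none determines a non-prime attribute — 2NF is satisfied.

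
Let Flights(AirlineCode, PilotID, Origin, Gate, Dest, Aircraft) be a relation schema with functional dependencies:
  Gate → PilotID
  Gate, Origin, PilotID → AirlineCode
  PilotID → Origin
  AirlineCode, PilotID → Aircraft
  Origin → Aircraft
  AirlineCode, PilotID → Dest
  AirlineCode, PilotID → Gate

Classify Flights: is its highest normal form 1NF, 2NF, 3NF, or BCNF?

1NF

Candidate keys: {AirlineCode, PilotID}, {Gate}. Prime attributes: {AirlineCode, Gate, PilotID}.
PilotID → Origin: {PilotID}⁺ = {Aircraft, Origin, PilotID}, which is not all of the attributes, so the left side is not a superkey — BCNF is violated.
PilotID → Origin has non-prime {Origin} on the right and a non-superkey on the left, so 3NF fails.
The proper key subset {PilotID} of {AirlineCode, PilotID} determines non-prime {Aircraft, Origin}, so the relation is not even in 2NF.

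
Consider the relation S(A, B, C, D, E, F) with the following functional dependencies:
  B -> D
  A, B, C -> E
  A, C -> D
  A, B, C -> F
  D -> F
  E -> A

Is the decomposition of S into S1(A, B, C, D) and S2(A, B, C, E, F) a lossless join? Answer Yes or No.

S1 ∩ S2 = {A, B, C}; its closure under F is {A, B, C, D, E, F}.
This includes all of S1, so the common attributes are a superkey of S1 — the join is lossless.

Yes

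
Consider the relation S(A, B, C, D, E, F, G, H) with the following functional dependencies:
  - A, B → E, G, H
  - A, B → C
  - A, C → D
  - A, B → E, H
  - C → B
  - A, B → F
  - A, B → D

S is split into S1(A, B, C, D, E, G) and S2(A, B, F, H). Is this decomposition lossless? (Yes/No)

Yes

Common attributes: {A, B}; their closure is {A, B, C, D, E, F, G, H}.
This includes all of S1, so the common attributes are a superkey of S1 — the join is lossless.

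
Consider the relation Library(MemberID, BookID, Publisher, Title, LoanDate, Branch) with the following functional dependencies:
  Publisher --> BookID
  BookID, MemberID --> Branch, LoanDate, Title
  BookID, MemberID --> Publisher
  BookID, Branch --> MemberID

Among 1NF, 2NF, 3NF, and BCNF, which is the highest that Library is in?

3NF

Candidate keys: {BookID, Branch}, {BookID, MemberID}, {Branch, Publisher}, {MemberID, Publisher}. Prime attributes: {BookID, Branch, MemberID, Publisher}.
Publisher --> BookID breaks BCNF: {Publisher}⁺ = {BookID, Publisher}, so {Publisher} is not a superkey.
But every attribute on its right side ({BookID}) is prime, and the same holds for every other non-superkey FD, so 3NF still holds.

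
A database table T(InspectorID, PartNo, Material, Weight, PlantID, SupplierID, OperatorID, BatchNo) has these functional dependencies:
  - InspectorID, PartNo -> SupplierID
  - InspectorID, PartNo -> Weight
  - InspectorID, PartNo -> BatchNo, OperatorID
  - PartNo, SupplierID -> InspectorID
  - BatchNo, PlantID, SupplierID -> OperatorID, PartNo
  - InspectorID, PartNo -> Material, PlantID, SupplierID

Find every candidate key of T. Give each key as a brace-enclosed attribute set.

{InspectorID, PartNo} is a candidate key since {InspectorID, PartNo}⁺ = {BatchNo, InspectorID, Material, OperatorID, PartNo, PlantID, SupplierID, Weight} covers every attribute.
{PartNo, SupplierID} is a candidate key since {PartNo, SupplierID}⁺ = {BatchNo, InspectorID, Material, OperatorID, PartNo, PlantID, SupplierID, Weight} covers every attribute.
{BatchNo, PlantID, SupplierID} is a candidate key since {BatchNo, PlantID, SupplierID}⁺ = {BatchNo, InspectorID, Material, OperatorID, PartNo, PlantID, SupplierID, Weight} covers every attribute.
No proper subset of any of these is a key, and no other minimal superkey exists.

{BatchNo, PlantID, SupplierID}, {InspectorID, PartNo}, {PartNo, SupplierID}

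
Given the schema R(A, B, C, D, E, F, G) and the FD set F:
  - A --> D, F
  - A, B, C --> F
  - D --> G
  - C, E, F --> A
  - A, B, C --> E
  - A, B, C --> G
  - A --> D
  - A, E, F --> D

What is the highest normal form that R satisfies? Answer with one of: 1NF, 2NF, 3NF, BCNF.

1NF

Candidate keys: {A, B, C}, {B, C, E, F}. Prime attributes: {A, B, C, E, F}.
A --> D, F: {A}⁺ = {A, D, F, G}, which is not all of the attributes, so the left side is not a superkey — BCNF is violated.
A --> D, F has non-prime {D} on the right and a non-superkey on the left, so 3NF fails.
{A} is a proper subset of the key {A, B, C}, and {A}⁺ contains the non-prime attributes {D, G} — a partial dependency, so 2NF is violated.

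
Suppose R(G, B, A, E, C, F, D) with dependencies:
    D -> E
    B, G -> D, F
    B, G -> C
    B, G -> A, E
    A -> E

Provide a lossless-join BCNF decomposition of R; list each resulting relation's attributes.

{A, B, C, D, F, G}; {D, E}

Candidate key of the original relation: {B, G}.
{A, B, C, D, E, F, G}: {D} determines {D, E} here but is not a superkey — split on D -> E, giving {D, E} and {A, B, C, D, F, G}.
{D, E} is in BCNF.
{A, B, C, D, F, G} is in BCNF.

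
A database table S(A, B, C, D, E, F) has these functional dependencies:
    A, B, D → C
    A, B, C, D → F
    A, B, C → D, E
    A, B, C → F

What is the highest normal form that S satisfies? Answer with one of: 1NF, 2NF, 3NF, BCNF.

Candidate keys: {A, B, C}, {A, B, D}. Prime attributes: {A, B, C, D}.
Each dependency's left side is a superkey — BCNF holds.

BCNF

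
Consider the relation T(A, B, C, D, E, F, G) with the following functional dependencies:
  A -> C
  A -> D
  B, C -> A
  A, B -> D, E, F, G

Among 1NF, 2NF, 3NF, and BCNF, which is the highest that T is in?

1NF

Candidate keys: {A, B}, {B, C}. Prime attributes: {A, B, C}.
For A -> C we have {A}⁺ = {A, C, D}; {A} is not a superkey, so BCNF fails.
A -> D has non-prime {D} on the right and a non-superkey on the left, so 3NF fails.
Since {A} ⊂ {A, B} and {A}⁺ ⊇ {D} with {D} non-prime, there is a partial dependency; 2NF fails.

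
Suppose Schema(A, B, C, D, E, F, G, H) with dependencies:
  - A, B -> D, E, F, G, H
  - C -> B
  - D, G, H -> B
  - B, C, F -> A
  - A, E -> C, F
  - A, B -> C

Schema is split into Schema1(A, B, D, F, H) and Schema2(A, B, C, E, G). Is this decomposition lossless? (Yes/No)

The shared attributes are {A, B} and {A, B}⁺ = {A, B, C, D, E, F, G, H}.
Since Schema1 ⊆ {A, B, C, D, E, F, G, H}, the intersection is a superkey of Schema1; the decomposition is lossless.

Yes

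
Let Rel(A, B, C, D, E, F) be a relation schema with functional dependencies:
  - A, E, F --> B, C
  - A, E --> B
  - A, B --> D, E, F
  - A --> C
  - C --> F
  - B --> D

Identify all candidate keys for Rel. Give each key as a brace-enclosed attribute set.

{A} never appears on the right of any FD, so every key must include it.
Closure of {A, B} is {A, B, C, D, E, F}, the whole schema; {A, B} is a candidate key.
Closure of {A, E} is {A, B, C, D, E, F}, the whole schema; {A, E} is a candidate key.
No proper subset of any of these is a key, and no other minimal superkey exists.

{A, B}, {A, E}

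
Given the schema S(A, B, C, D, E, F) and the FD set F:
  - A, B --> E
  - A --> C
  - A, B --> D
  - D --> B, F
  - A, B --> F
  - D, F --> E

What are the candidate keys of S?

{A, B}, {A, D}

No FD produces {A}, so it must be in every candidate key.
{A, B}⁺ = {A, B, C, D, E, F} — all of the relation — so {A, B} is a candidate key.
{A, D}⁺ = {A, B, C, D, E, F} — all of the relation — so {A, D} is a candidate key.
Any other superkey properly contains one of these, so there are no further candidate keys.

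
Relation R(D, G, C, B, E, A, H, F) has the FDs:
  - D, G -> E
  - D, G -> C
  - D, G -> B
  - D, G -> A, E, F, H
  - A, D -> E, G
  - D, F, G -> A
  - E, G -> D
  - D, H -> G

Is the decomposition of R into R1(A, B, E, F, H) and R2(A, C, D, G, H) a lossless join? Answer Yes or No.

Common attributes: {A, H}; their closure is {A, H}.
Neither R1 nor R2 is contained in that closure, so the decomposition is lossy.

No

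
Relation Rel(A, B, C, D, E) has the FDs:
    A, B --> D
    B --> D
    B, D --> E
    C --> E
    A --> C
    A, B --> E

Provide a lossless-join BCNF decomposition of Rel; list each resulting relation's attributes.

Candidate key of the original relation: {A, B}.
Within {A, B, C, D, E}: {B}⁺ ∩ {A, B, C, D, E} = {B, D, E}, not the whole set, so B --> D, E violates BCNF; decompose into {B, D, E} and {A, B, C}.
{B, D, E}: every determinant is a superkey — BCNF.
Within {A, B, C}: {A}⁺ ∩ {A, B, C} = {A, C}, not the whole set, so A --> C violates BCNF; decompose into {A, C} and {A, B}.
{A, C}: every determinant is a superkey — BCNF.
{A, B}: every determinant is a superkey — BCNF.

{A, B}; {A, C}; {B, D, E}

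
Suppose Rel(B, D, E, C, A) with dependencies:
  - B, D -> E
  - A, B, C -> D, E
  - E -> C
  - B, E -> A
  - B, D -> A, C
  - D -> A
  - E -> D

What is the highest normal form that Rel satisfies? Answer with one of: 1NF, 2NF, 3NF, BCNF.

Candidate keys: {A, B, C}, {B, D}, {B, E}. Prime attributes: {A, B, C, D, E}.
E -> C breaks BCNF: {E}⁺ = {A, C, D, E}, so {E} is not a superkey.
But every attribute on its right side ({C}) is prime, and the same holds for every other non-superkey FD, so 3NF still holds.

3NF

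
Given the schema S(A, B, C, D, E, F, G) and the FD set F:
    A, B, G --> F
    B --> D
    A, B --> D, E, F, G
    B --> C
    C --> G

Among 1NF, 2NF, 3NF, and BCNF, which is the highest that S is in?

Candidate key: {A, B}. Prime attributes: {A, B}.
B --> D: {B}⁺ = {B, C, D, G}, which is not all of the attributes, so the left side is not a superkey — BCNF is violated.
Because {D} is non-prime and the left side of B --> D is not a superkey, the relation is not in 3NF.
Since {B} ⊂ {A, B} and {B}⁺ ⊇ {C, D, G} with {C, D, G} non-prime, there is a partial dependency; 2NF fails.

1NF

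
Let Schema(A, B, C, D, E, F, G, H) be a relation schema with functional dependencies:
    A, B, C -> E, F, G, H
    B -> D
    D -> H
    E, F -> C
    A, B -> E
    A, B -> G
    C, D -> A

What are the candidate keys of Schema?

{A, B, F}, {B, C}, {B, E, F}

Attributes never on any right-hand side: {B} — every candidate key must contain it.
{B, C}⁺ = {A, B, C, D, E, F, G, H}, which is every attribute, so {B, C} is a candidate key.
{A, B, F}⁺ = {A, B, C, D, E, F, G, H}, which is every attribute, so {A, B, F} is a candidate key.
{B, E, F}⁺ = {A, B, C, D, E, F, G, H}, which is every attribute, so {B, E, F} is a candidate key.
These are minimal and exhaustive — every other superkey contains one of them.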